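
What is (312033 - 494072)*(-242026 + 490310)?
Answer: -45197371076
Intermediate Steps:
(312033 - 494072)*(-242026 + 490310) = -182039*248284 = -45197371076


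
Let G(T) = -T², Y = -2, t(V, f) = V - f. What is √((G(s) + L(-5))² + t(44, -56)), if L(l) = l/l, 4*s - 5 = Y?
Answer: √25649/16 ≈ 10.010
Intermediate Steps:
s = ¾ (s = 5/4 + (¼)*(-2) = 5/4 - ½ = ¾ ≈ 0.75000)
L(l) = 1
√((G(s) + L(-5))² + t(44, -56)) = √((-(¾)² + 1)² + (44 - 1*(-56))) = √((-1*9/16 + 1)² + (44 + 56)) = √((-9/16 + 1)² + 100) = √((7/16)² + 100) = √(49/256 + 100) = √(25649/256) = √25649/16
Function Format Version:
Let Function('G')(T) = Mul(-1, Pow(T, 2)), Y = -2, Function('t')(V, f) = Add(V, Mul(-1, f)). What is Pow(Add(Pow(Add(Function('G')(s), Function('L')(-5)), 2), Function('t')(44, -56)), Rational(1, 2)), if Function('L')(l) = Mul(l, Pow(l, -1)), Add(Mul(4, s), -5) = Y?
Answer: Mul(Rational(1, 16), Pow(25649, Rational(1, 2))) ≈ 10.010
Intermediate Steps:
s = Rational(3, 4) (s = Add(Rational(5, 4), Mul(Rational(1, 4), -2)) = Add(Rational(5, 4), Rational(-1, 2)) = Rational(3, 4) ≈ 0.75000)
Function('L')(l) = 1
Pow(Add(Pow(Add(Function('G')(s), Function('L')(-5)), 2), Function('t')(44, -56)), Rational(1, 2)) = Pow(Add(Pow(Add(Mul(-1, Pow(Rational(3, 4), 2)), 1), 2), Add(44, Mul(-1, -56))), Rational(1, 2)) = Pow(Add(Pow(Add(Mul(-1, Rational(9, 16)), 1), 2), Add(44, 56)), Rational(1, 2)) = Pow(Add(Pow(Add(Rational(-9, 16), 1), 2), 100), Rational(1, 2)) = Pow(Add(Pow(Rational(7, 16), 2), 100), Rational(1, 2)) = Pow(Add(Rational(49, 256), 100), Rational(1, 2)) = Pow(Rational(25649, 256), Rational(1, 2)) = Mul(Rational(1, 16), Pow(25649, Rational(1, 2)))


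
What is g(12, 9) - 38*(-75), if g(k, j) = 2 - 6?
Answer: 2846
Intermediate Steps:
g(k, j) = -4
g(12, 9) - 38*(-75) = -4 - 38*(-75) = -4 + 2850 = 2846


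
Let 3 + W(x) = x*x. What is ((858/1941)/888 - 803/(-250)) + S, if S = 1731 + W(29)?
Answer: 92364292477/35908500 ≈ 2572.2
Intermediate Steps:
W(x) = -3 + x² (W(x) = -3 + x*x = -3 + x²)
S = 2569 (S = 1731 + (-3 + 29²) = 1731 + (-3 + 841) = 1731 + 838 = 2569)
((858/1941)/888 - 803/(-250)) + S = ((858/1941)/888 - 803/(-250)) + 2569 = ((858*(1/1941))*(1/888) - 803*(-1/250)) + 2569 = ((286/647)*(1/888) + 803/250) + 2569 = (143/287268 + 803/250) + 2569 = 115355977/35908500 + 2569 = 92364292477/35908500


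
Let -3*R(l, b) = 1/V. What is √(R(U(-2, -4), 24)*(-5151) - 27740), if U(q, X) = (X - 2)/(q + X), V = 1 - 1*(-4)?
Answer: I*√684915/5 ≈ 165.52*I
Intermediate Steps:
V = 5 (V = 1 + 4 = 5)
U(q, X) = (-2 + X)/(X + q)
R(l, b) = -1/15 (R(l, b) = -⅓/5 = -⅓*⅕ = -1/15)
√(R(U(-2, -4), 24)*(-5151) - 27740) = √(-1/15*(-5151) - 27740) = √(1717/5 - 27740) = √(-136983/5) = I*√684915/5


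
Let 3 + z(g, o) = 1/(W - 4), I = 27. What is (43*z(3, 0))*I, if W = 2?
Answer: -8127/2 ≈ -4063.5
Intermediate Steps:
z(g, o) = -7/2 (z(g, o) = -3 + 1/(2 - 4) = -3 + 1/(-2) = -3 - 1/2 = -7/2)
(43*z(3, 0))*I = (43*(-7/2))*27 = -301/2*27 = -8127/2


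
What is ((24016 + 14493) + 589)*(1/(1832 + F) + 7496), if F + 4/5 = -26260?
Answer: 17898896650031/61072 ≈ 2.9308e+8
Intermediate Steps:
F = -131304/5 (F = -4/5 - 26260 = -131304/5 ≈ -26261.)
((24016 + 14493) + 589)*(1/(1832 + F) + 7496) = ((24016 + 14493) + 589)*(1/(1832 - 131304/5) + 7496) = (38509 + 589)*(1/(-122144/5) + 7496) = 39098*(-5/122144 + 7496) = 39098*(915591419/122144) = 17898896650031/61072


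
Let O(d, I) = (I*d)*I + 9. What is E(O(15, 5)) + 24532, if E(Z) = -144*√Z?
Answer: 24532 - 1152*√6 ≈ 21710.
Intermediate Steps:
O(d, I) = 9 + d*I² (O(d, I) = d*I² + 9 = 9 + d*I²)
E(O(15, 5)) + 24532 = -144*√(9 + 15*5²) + 24532 = -144*√(9 + 15*25) + 24532 = -144*√(9 + 375) + 24532 = -1152*√6 + 24532 = 24532 - 1152*√6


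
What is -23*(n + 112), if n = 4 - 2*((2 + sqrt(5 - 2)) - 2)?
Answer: -2668 + 46*sqrt(3) ≈ -2588.3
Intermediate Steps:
n = 4 - 2*sqrt(3) (n = 4 - 2*((2 + sqrt(3)) - 2) = 4 - 2*sqrt(3) ≈ 0.53590)
-23*(n + 112) = -23*((4 - 2*sqrt(3)) + 112) = -23*(116 - 2*sqrt(3)) = -2668 + 46*sqrt(3)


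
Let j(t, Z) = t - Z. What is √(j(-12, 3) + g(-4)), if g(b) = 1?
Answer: I*√14 ≈ 3.7417*I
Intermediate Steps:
√(j(-12, 3) + g(-4)) = √((-12 - 1*3) + 1) = √((-12 - 3) + 1) = √(-15 + 1) = √(-14) = I*√14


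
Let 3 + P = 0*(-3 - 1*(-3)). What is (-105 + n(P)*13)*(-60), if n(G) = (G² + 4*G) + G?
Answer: 10980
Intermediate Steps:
P = -3 (P = -3 + 0*(-3 - 1*(-3)) = -3 + 0*(-3 + 3) = -3 + 0*0 = -3 + 0 = -3)
n(G) = G² + 5*G
(-105 + n(P)*13)*(-60) = (-105 - 3*(5 - 3)*13)*(-60) = (-105 - 3*2*13)*(-60) = (-105 - 6*13)*(-60) = (-105 - 78)*(-60) = -183*(-60) = 10980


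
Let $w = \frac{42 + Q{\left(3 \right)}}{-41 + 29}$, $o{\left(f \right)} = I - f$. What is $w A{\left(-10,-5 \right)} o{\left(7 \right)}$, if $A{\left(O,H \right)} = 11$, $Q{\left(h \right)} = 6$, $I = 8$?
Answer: $-44$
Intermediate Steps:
$o{\left(f \right)} = 8 - f$
$w = -4$ ($w = \frac{42 + 6}{-41 + 29} = \frac{48}{-12} = 48 \left(- \frac{1}{12}\right) = -4$)
$w A{\left(-10,-5 \right)} o{\left(7 \right)} = \left(-4\right) 11 \left(8 - 7\right) = - 44 \left(8 - 7\right) = \left(-44\right) 1 = -44$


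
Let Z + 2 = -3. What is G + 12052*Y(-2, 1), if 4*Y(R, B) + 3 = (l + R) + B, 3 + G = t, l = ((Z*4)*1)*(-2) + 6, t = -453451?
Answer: -326908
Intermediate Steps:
Z = -5 (Z = -2 - 3 = -5)
l = 46 (l = (-5*4*1)*(-2) + 6 = -20*1*(-2) + 6 = -20*(-2) + 6 = 40 + 6 = 46)
G = -453454 (G = -3 - 453451 = -453454)
Y(R, B) = 43/4 + B/4 + R/4 (Y(R, B) = -3/4 + ((46 + R) + B)/4 = -3/4 + (46 + B + R)/4 = -3/4 + (23/2 + B/4 + R/4) = 43/4 + B/4 + R/4)
G + 12052*Y(-2, 1) = -453454 + 12052*(43/4 + (1/4)*1 + (1/4)*(-2)) = -453454 + 12052*(43/4 + 1/4 - 1/2) = -453454 + 12052*(21/2) = -453454 + 126546 = -326908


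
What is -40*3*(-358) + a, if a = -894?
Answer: 42066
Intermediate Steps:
-40*3*(-358) + a = -40*3*(-358) - 894 = -120*(-358) - 894 = 42960 - 894 = 42066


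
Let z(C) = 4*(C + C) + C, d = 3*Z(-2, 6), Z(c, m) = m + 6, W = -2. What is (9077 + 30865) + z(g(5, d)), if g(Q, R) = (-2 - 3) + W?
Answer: 39879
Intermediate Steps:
Z(c, m) = 6 + m
d = 36 (d = 3*(6 + 6) = 3*12 = 36)
g(Q, R) = -7 (g(Q, R) = (-2 - 3) - 2 = -5 - 2 = -7)
z(C) = 9*C (z(C) = 4*(2*C) + C = 8*C + C = 9*C)
(9077 + 30865) + z(g(5, d)) = (9077 + 30865) + 9*(-7) = 39942 - 63 = 39879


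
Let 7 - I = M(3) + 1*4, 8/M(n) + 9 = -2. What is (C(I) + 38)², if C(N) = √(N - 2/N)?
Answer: (17138 + √648989)²/203401 ≈ 1582.9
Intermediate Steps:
M(n) = -8/11 (M(n) = 8/(-9 - 2) = 8/(-11) = 8*(-1/11) = -8/11)
I = 41/11 (I = 7 - (-8/11 + 1*4) = 7 - (-8/11 + 4) = 7 - 1*36/11 = 7 - 36/11 = 41/11 ≈ 3.7273)
(C(I) + 38)² = (√(41/11 - 2/41/11) + 38)² = (√(41/11 - 2*11/41) + 38)² = (√(41/11 - 22/41) + 38)² = (√(1439/451) + 38)² = (√648989/451 + 38)² = (38 + √648989/451)²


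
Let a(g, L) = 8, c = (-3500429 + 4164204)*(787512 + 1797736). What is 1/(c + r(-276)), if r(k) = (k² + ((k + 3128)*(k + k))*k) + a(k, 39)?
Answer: 1/1716457575288 ≈ 5.8260e-13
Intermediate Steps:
c = 1716022991200 (c = 663775*2585248 = 1716022991200)
r(k) = 8 + k² + 2*k²*(3128 + k) (r(k) = (k² + ((k + 3128)*(k + k))*k) + 8 = (k² + ((3128 + k)*(2*k))*k) + 8 = (k² + (2*k*(3128 + k))*k) + 8 = (k² + 2*k²*(3128 + k)) + 8 = 8 + k² + 2*k²*(3128 + k))
1/(c + r(-276)) = 1/(1716022991200 + (8 + 2*(-276)³ + 6257*(-276)²)) = 1/(1716022991200 + (8 + 2*(-21024576) + 6257*76176)) = 1/(1716022991200 + (8 - 42049152 + 476633232)) = 1/(1716022991200 + 434584088) = 1/1716457575288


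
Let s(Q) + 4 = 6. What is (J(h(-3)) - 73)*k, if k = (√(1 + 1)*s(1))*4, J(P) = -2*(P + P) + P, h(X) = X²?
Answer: -800*√2 ≈ -1131.4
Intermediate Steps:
s(Q) = 2 (s(Q) = -4 + 6 = 2)
J(P) = -3*P (J(P) = -4*P + P = -3*P)
k = 8*√2 (k = (√(1 + 1)*2)*4 = (√2*2)*4 = (2*√2)*4 = 8*√2 ≈ 11.314)
(J(h(-3)) - 73)*k = (-3*(-3)² - 73)*(8*√2) = (-3*9 - 73)*(8*√2) = (-27 - 73)*(8*√2) = -800*√2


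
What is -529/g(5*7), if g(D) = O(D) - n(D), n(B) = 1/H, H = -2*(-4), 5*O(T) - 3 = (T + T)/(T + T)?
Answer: -21160/27 ≈ -783.70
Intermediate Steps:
O(T) = ⅘ (O(T) = ⅗ + ((T + T)/(T + T))/5 = ⅗ + ((2*T)/((2*T)))/5 = ⅗ + ((2*T)*(1/(2*T)))/5 = ⅗ + (⅕)*1 = ⅗ + ⅕ = ⅘)
H = 8
n(B) = ⅛ (n(B) = 1/8 = ⅛)
g(D) = 27/40 (g(D) = ⅘ - 1*⅛ = ⅘ - ⅛ = 27/40)
-529/g(5*7) = -529/27/40 = -529*40/27 = -21160/27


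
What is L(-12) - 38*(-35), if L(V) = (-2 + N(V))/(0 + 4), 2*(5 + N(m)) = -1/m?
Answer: 127513/96 ≈ 1328.3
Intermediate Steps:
N(m) = -5 - 1/(2*m) (N(m) = -5 + (-1/m)/2 = -5 - 1/(2*m))
L(V) = -7/4 - 1/(8*V) (L(V) = (-2 + (-5 - 1/(2*V)))/(0 + 4) = (-7 - 1/(2*V))/4 = (-7 - 1/(2*V))*(¼) = -7/4 - 1/(8*V))
L(-12) - 38*(-35) = (⅛)*(-1 - 14*(-12))/(-12) - 38*(-35) = (⅛)*(-1/12)*(-1 + 168) + 1330 = (⅛)*(-1/12)*167 + 1330 = -167/96 + 1330 = 127513/96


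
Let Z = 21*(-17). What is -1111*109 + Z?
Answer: -121456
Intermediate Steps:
Z = -357
-1111*109 + Z = -1111*109 - 357 = -121099 - 357 = -121456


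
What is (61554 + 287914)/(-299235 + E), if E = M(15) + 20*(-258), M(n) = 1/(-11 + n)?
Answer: -1397872/1217579 ≈ -1.1481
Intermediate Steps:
E = -20639/4 (E = 1/(-11 + 15) + 20*(-258) = 1/4 - 5160 = -20639/4 ≈ -5159.8)
(61554 + 287914)/(-299235 + E) = (61554 + 287914)/(-299235 - 20639/4) = 349468/(-1217579/4) = 349468*(-4/1217579) = -1397872/1217579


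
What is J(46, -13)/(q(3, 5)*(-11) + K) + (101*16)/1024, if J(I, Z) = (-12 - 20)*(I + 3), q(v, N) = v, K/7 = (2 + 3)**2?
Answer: -43005/4544 ≈ -9.4641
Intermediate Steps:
K = 175 (K = 7*(2 + 3)**2 = 7*5**2 = 7*25 = 175)
J(I, Z) = -96 - 32*I (J(I, Z) = -32*(3 + I) = -96 - 32*I)
J(46, -13)/(q(3, 5)*(-11) + K) + (101*16)/1024 = (-96 - 32*46)/(3*(-11) + 175) + (101*16)/1024 = (-96 - 1472)/(-33 + 175) + 1616*(1/1024) = -1568/142 + 101/64 = -1568*1/142 + 101/64 = -784/71 + 101/64 = -43005/4544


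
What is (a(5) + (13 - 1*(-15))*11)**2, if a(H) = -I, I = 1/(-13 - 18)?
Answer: 91183401/961 ≈ 94884.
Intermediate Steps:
I = -1/31 (I = 1/(-31) = -1/31 ≈ -0.032258)
a(H) = 1/31 (a(H) = -1*(-1/31) = 1/31)
(a(5) + (13 - 1*(-15))*11)**2 = (1/31 + (13 - 1*(-15))*11)**2 = (1/31 + (13 + 15)*11)**2 = (1/31 + 28*11)**2 = (1/31 + 308)**2 = (9549/31)**2 = 91183401/961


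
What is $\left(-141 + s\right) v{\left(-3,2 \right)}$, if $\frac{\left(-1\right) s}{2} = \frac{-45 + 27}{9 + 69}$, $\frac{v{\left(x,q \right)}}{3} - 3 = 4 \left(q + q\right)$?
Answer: $- \frac{104139}{13} \approx -8010.7$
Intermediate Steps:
$v{\left(x,q \right)} = 9 + 24 q$ ($v{\left(x,q \right)} = 9 + 3 \cdot 4 \left(q + q\right) = 9 + 3 \cdot 4 \cdot 2 q = 9 + 3 \cdot 8 q = 9 + 24 q$)
$s = \frac{6}{13}$ ($s = - 2 \frac{-45 + 27}{9 + 69} = - 2 \left(- \frac{18}{78}\right) = - 2 \left(\left(-18\right) \frac{1}{78}\right) = \left(-2\right) \left(- \frac{3}{13}\right) = \frac{6}{13} \approx 0.46154$)
$\left(-141 + s\right) v{\left(-3,2 \right)} = \left(-141 + \frac{6}{13}\right) \left(9 + 24 \cdot 2\right) = - \frac{1827 \left(9 + 48\right)}{13} = \left(- \frac{1827}{13}\right) 57 = - \frac{104139}{13}$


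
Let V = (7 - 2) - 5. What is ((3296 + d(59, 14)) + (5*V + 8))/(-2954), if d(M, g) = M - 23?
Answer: -1670/1477 ≈ -1.1307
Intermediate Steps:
d(M, g) = -23 + M
V = 0 (V = 5 - 5 = 0)
((3296 + d(59, 14)) + (5*V + 8))/(-2954) = ((3296 + (-23 + 59)) + (5*0 + 8))/(-2954) = ((3296 + 36) + (0 + 8))*(-1/2954) = (3332 + 8)*(-1/2954) = 3340*(-1/2954) = -1670/1477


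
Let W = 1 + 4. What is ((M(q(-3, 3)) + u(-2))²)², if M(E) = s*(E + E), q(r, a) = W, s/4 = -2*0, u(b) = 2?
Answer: 16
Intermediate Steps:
s = 0 (s = 4*(-2*0) = 4*0 = 0)
W = 5
q(r, a) = 5
M(E) = 0 (M(E) = 0*(E + E) = 0*(2*E) = 0)
((M(q(-3, 3)) + u(-2))²)² = ((0 + 2)²)² = (2²)² = 4² = 16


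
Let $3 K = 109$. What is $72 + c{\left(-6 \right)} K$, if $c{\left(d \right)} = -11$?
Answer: $- \frac{983}{3} \approx -327.67$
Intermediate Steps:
$K = \frac{109}{3}$ ($K = \frac{1}{3} \cdot 109 = \frac{109}{3} \approx 36.333$)
$72 + c{\left(-6 \right)} K = 72 - \frac{1199}{3} = - \frac{983}{3}$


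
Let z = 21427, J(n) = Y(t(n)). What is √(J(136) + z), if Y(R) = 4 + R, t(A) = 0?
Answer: √21431 ≈ 146.39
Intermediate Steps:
J(n) = 4 (J(n) = 4 + 0 = 4)
√(J(136) + z) = √(4 + 21427) = √21431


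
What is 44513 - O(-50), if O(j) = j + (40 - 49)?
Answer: 44572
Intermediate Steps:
O(j) = -9 + j (O(j) = j - 9 = -9 + j)
44513 - O(-50) = 44513 - (-9 - 50) = 44513 - 1*(-59) = 44513 + 59 = 44572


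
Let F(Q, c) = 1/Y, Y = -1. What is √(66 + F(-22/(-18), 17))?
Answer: √65 ≈ 8.0623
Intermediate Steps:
F(Q, c) = -1 (F(Q, c) = 1/(-1) = -1)
√(66 + F(-22/(-18), 17)) = √(66 - 1) = √65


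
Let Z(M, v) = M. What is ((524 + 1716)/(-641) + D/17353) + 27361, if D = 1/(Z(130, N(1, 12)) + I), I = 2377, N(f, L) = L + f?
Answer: 762892639595972/27886045411 ≈ 27358.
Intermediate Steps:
D = 1/2507 (D = 1/(130 + 2377) = 1/2507 ≈ 0.00039888)
((524 + 1716)/(-641) + D/17353) + 27361 = ((524 + 1716)/(-641) + (1/2507)/17353) + 27361 = (2240*(-1/641) + (1/2507)*(1/17353)) + 27361 = (-2240/641 + 1/43503971) + 27361 = -97448894399/27886045411 + 27361 = 762892639595972/27886045411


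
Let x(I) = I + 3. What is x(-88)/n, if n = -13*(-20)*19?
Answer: -17/988 ≈ -0.017206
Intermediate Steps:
x(I) = 3 + I
n = 4940 (n = 260*19 = 4940)
x(-88)/n = (3 - 88)/4940 = -85*1/4940 = -17/988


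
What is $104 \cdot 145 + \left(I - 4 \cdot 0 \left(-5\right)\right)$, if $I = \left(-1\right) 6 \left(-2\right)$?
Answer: $15092$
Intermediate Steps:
$I = 12$ ($I = \left(-6\right) \left(-2\right) = 12$)
$104 \cdot 145 + \left(I - 4 \cdot 0 \left(-5\right)\right) = 104 \cdot 145 + \left(12 - 4 \cdot 0 \left(-5\right)\right) = 15080 + \left(12 - 0\right) = 15080 + \left(12 + 0\right) = 15080 + 12 = 15092$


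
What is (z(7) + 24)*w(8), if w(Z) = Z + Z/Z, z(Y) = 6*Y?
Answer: 594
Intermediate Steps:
w(Z) = 1 + Z (w(Z) = Z + 1 = 1 + Z)
(z(7) + 24)*w(8) = (6*7 + 24)*(1 + 8) = (42 + 24)*9 = 66*9 = 594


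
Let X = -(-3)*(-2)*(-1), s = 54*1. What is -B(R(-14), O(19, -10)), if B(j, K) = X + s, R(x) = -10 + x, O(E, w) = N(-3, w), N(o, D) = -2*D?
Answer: -60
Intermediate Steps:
s = 54
O(E, w) = -2*w
X = 6 (X = -3*2*(-1) = -6*(-1) = 6)
B(j, K) = 60 (B(j, K) = 6 + 54 = 60)
-B(R(-14), O(19, -10)) = -1*60 = -60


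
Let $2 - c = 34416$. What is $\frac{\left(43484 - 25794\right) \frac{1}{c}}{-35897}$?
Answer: $\frac{8845}{617679679} \approx 1.432 \cdot 10^{-5}$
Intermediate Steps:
$c = -34414$ ($c = 2 - 34416 = -34414$)
$\frac{\left(43484 - 25794\right) \frac{1}{c}}{-35897} = \frac{\left(43484 - 25794\right) \frac{1}{-34414}}{-35897} = 17690 \left(- \frac{1}{34414}\right) \left(- \frac{1}{35897}\right) = \left(- \frac{8845}{17207}\right) \left(- \frac{1}{35897}\right) = \frac{8845}{617679679}$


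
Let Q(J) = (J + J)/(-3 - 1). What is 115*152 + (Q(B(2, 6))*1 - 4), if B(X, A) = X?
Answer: 17475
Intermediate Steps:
Q(J) = -J/2 (Q(J) = (2*J)/(-4) = (2*J)*(-¼) = -J/2)
115*152 + (Q(B(2, 6))*1 - 4) = 115*152 + (-½*2*1 - 4) = 17480 + (-1*1 - 4) = 17480 + (-1 - 4) = 17480 - 5 = 17475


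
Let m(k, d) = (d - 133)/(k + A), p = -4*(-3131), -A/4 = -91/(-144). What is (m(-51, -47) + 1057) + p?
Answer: 26177067/1927 ≈ 13584.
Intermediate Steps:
A = -91/36 (A = -(-364)/(-144) = -(-364)*(-1)/144 = -4*91/144 = -91/36 ≈ -2.5278)
p = 12524
m(k, d) = (-133 + d)/(-91/36 + k) (m(k, d) = (d - 133)/(k - 91/36) = (-133 + d)/(-91/36 + k))
(m(-51, -47) + 1057) + p = (36*(-133 - 47)/(-91 + 36*(-51)) + 1057) + 12524 = (36*(-180)/(-91 - 1836) + 1057) + 12524 = (36*(-180)/(-1927) + 1057) + 12524 = (36*(-1/1927)*(-180) + 1057) + 12524 = (6480/1927 + 1057) + 12524 = 2043319/1927 + 12524 = 26177067/1927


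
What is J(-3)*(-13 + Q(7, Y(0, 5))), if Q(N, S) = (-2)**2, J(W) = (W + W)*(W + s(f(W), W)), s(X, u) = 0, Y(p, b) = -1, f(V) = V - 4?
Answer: -162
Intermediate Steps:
f(V) = -4 + V
J(W) = 2*W**2 (J(W) = (W + W)*(W + 0) = (2*W)*W = 2*W**2)
Q(N, S) = 4
J(-3)*(-13 + Q(7, Y(0, 5))) = (2*(-3)**2)*(-13 + 4) = (2*9)*(-9) = 18*(-9) = -162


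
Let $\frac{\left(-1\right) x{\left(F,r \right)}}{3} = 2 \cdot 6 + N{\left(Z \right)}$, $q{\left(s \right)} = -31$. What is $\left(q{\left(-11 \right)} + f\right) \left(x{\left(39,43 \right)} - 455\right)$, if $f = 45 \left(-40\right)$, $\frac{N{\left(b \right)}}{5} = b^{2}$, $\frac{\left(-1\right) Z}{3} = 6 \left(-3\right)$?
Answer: $80986961$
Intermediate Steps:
$Z = 54$ ($Z = - 3 \cdot 6 \left(-3\right) = \left(-3\right) \left(-18\right) = 54$)
$N{\left(b \right)} = 5 b^{2}$
$f = -1800$
$x{\left(F,r \right)} = -43776$ ($x{\left(F,r \right)} = - 3 \left(2 \cdot 6 + 5 \cdot 54^{2}\right) = - 3 \left(12 + 5 \cdot 2916\right) = - 3 \left(12 + 14580\right) = \left(-3\right) 14592 = -43776$)
$\left(q{\left(-11 \right)} + f\right) \left(x{\left(39,43 \right)} - 455\right) = \left(-31 - 1800\right) \left(-43776 - 455\right) = \left(-1831\right) \left(-44231\right) = 80986961$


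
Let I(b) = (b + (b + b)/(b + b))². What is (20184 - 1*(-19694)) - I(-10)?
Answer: 39797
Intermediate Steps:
I(b) = (1 + b)² (I(b) = (b + (2*b)/((2*b)))² = (b + (2*b)*(1/(2*b)))² = (b + 1)² = (1 + b)²)
(20184 - 1*(-19694)) - I(-10) = (20184 - 1*(-19694)) - (1 - 10)² = (20184 + 19694) - 1*(-9)² = 39878 - 1*81 = 39878 - 81 = 39797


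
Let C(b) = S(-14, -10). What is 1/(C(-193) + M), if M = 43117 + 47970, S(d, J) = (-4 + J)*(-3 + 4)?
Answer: 1/91073 ≈ 1.0980e-5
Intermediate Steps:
S(d, J) = -4 + J (S(d, J) = (-4 + J)*1 = -4 + J)
C(b) = -14 (C(b) = -4 - 10 = -14)
M = 91087
1/(C(-193) + M) = 1/(-14 + 91087) = 1/91073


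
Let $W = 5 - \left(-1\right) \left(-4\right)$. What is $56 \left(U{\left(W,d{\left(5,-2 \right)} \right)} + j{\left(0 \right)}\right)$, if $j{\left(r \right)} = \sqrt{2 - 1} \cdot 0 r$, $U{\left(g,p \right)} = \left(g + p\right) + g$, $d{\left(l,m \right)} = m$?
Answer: $0$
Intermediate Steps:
$W = 1$ ($W = 5 - 4 = 1$)
$U{\left(g,p \right)} = p + 2 g$
$j{\left(r \right)} = 0$ ($j{\left(r \right)} = \sqrt{1} \cdot 0 r = 1 \cdot 0 r = 0 r = 0$)
$56 \left(U{\left(W,d{\left(5,-2 \right)} \right)} + j{\left(0 \right)}\right) = 56 \left(\left(-2 + 2 \cdot 1\right) + 0\right) = 56 \left(\left(-2 + 2\right) + 0\right) = 56 \left(0 + 0\right) = 56 \cdot 0 = 0$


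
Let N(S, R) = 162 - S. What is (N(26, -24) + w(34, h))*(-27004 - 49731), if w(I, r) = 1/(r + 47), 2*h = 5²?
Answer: -1242032710/119 ≈ -1.0437e+7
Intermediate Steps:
h = 25/2 (h = (½)*5² = (½)*25 = 25/2 ≈ 12.500)
w(I, r) = 1/(47 + r)
(N(26, -24) + w(34, h))*(-27004 - 49731) = ((162 - 1*26) + 1/(47 + 25/2))*(-27004 - 49731) = ((162 - 26) + 1/(119/2))*(-76735) = (136 + 2/119)*(-76735) = (16186/119)*(-76735) = -1242032710/119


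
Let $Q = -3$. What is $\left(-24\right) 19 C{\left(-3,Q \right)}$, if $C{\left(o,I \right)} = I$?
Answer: $1368$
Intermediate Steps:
$\left(-24\right) 19 C{\left(-3,Q \right)} = \left(-24\right) 19 \left(-3\right) = \left(-456\right) \left(-3\right) = 1368$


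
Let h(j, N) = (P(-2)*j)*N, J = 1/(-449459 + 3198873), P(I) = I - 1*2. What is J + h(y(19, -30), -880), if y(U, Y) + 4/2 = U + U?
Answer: 348405742081/2749414 ≈ 1.2672e+5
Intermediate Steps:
y(U, Y) = -2 + 2*U (y(U, Y) = -2 + (U + U) = -2 + 2*U)
P(I) = -2 + I (P(I) = I - 2 = -2 + I)
J = 1/2749414 ≈ 3.6371e-7
h(j, N) = -4*N*j (h(j, N) = ((-2 - 2)*j)*N = (-4*j)*N = -4*N*j)
J + h(y(19, -30), -880) = 1/2749414 - 4*(-880)*(-2 + 2*19) = 1/2749414 - 4*(-880)*(-2 + 38) = 1/2749414 - 4*(-880)*36 = 1/2749414 + 126720 = 348405742081/2749414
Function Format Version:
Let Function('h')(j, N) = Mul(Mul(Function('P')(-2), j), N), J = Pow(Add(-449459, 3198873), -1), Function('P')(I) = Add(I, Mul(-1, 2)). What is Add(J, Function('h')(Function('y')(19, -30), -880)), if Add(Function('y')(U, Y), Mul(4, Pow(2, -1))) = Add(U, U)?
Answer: Rational(348405742081, 2749414) ≈ 1.2672e+5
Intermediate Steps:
Function('y')(U, Y) = Add(-2, Mul(2, U)) (Function('y')(U, Y) = Add(-2, Add(U, U)) = Add(-2, Mul(2, U)))
Function('P')(I) = Add(-2, I) (Function('P')(I) = Add(I, -2) = Add(-2, I))
J = Rational(1, 2749414) (J = Pow(2749414, -1) = Rational(1, 2749414) ≈ 3.6371e-7)
Function('h')(j, N) = Mul(-4, N, j) (Function('h')(j, N) = Mul(Mul(Add(-2, -2), j), N) = Mul(Mul(-4, j), N) = Mul(-4, N, j))
Add(J, Function('h')(Function('y')(19, -30), -880)) = Add(Rational(1, 2749414), Mul(-4, -880, Add(-2, Mul(2, 19)))) = Add(Rational(1, 2749414), Mul(-4, -880, Add(-2, 38))) = Add(Rational(1, 2749414), Mul(-4, -880, 36)) = Add(Rational(1, 2749414), 126720) = Rational(348405742081, 2749414)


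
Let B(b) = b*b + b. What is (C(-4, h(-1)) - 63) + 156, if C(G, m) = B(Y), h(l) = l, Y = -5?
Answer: 113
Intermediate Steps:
B(b) = b + b² (B(b) = b² + b = b + b²)
C(G, m) = 20 (C(G, m) = -5*(1 - 5) = -5*(-4) = 20)
(C(-4, h(-1)) - 63) + 156 = (20 - 63) + 156 = -43 + 156 = 113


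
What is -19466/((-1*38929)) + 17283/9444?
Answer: 285548937/122548492 ≈ 2.3301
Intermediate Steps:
-19466/((-1*38929)) + 17283/9444 = -19466/(-38929) + 17283*(1/9444) = -19466*(-1/38929) + 5761/3148 = 19466/38929 + 5761/3148 = 285548937/122548492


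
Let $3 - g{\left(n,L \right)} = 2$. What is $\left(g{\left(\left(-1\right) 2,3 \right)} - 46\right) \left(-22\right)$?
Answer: $990$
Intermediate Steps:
$g{\left(n,L \right)} = 1$ ($g{\left(n,L \right)} = 3 - 2 = 1$)
$\left(g{\left(\left(-1\right) 2,3 \right)} - 46\right) \left(-22\right) = \left(1 - 46\right) \left(-22\right) = \left(-45\right) \left(-22\right) = 990$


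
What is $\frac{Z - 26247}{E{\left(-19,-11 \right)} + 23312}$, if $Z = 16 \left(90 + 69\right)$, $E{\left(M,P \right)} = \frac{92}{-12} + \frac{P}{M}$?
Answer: $- \frac{1351071}{1328380} \approx -1.0171$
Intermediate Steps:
$E{\left(M,P \right)} = - \frac{23}{3} + \frac{P}{M}$ ($E{\left(M,P \right)} = 92 \left(- \frac{1}{12}\right) + \frac{P}{M} = - \frac{23}{3} + \frac{P}{M}$)
$Z = 2544$ ($Z = 16 \cdot 159 = 2544$)
$\frac{Z - 26247}{E{\left(-19,-11 \right)} + 23312} = \frac{2544 - 26247}{\left(- \frac{23}{3} - \frac{11}{-19}\right) + 23312} = - \frac{23703}{\left(- \frac{23}{3} - - \frac{11}{19}\right) + 23312} = - \frac{23703}{\left(- \frac{23}{3} + \frac{11}{19}\right) + 23312} = - \frac{23703}{- \frac{404}{57} + 23312} = - \frac{23703}{\frac{1328380}{57}} = \left(-23703\right) \frac{57}{1328380} = - \frac{1351071}{1328380}$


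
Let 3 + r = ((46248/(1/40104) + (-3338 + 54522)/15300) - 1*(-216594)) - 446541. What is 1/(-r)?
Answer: -3825/7093461908446 ≈ -5.3923e-10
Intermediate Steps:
r = 7093461908446/3825 (r = -3 + (((46248/(1/40104) + (-3338 + 54522)/15300) - 1*(-216594)) - 446541) = -3 + (((46248/(1/40104) + 51184*(1/15300)) + 216594) - 446541) = -3 + (((46248*40104 + 12796/3825) + 216594) - 446541) = -3 + (((1854729792 + 12796/3825) + 216594) - 446541) = -3 + ((7094341467196/3825 + 216594) - 446541) = -3 + (7095169939246/3825 - 446541) = -3 + 7093461919921/3825 = 7093461908446/3825 ≈ 1.8545e+9)
1/(-r) = 1/(-1*7093461908446/3825) = 1/(-7093461908446/3825) = -3825/7093461908446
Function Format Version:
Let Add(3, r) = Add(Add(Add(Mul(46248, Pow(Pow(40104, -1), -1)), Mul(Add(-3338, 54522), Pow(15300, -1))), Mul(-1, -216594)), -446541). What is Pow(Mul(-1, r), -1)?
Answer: Rational(-3825, 7093461908446) ≈ -5.3923e-10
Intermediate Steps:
r = Rational(7093461908446, 3825) (r = Add(-3, Add(Add(Add(Mul(46248, Pow(Pow(40104, -1), -1)), Mul(Add(-3338, 54522), Pow(15300, -1))), Mul(-1, -216594)), -446541)) = Add(-3, Add(Add(Add(Mul(46248, Pow(Rational(1, 40104), -1)), Mul(51184, Rational(1, 15300))), 216594), -446541)) = Add(-3, Add(Add(Add(Mul(46248, 40104), Rational(12796, 3825)), 216594), -446541)) = Add(-3, Add(Add(Add(1854729792, Rational(12796, 3825)), 216594), -446541)) = Add(-3, Add(Add(Rational(7094341467196, 3825), 216594), -446541)) = Add(-3, Add(Rational(7095169939246, 3825), -446541)) = Add(-3, Rational(7093461919921, 3825)) = Rational(7093461908446, 3825) ≈ 1.8545e+9)
Pow(Mul(-1, r), -1) = Pow(Mul(-1, Rational(7093461908446, 3825)), -1) = Pow(Rational(-7093461908446, 3825), -1) = Rational(-3825, 7093461908446)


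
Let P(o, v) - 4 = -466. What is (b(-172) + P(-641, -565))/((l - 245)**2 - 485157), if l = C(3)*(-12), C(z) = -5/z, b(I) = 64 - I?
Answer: 113/217266 ≈ 0.00052010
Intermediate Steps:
P(o, v) = -462 (P(o, v) = 4 - 466 = -462)
l = 20 (l = -5/3*(-12) = 20)
(b(-172) + P(-641, -565))/((l - 245)**2 - 485157) = ((64 - 1*(-172)) - 462)/((20 - 245)**2 - 485157) = ((64 + 172) - 462)/((-225)**2 - 485157) = (236 - 462)/(50625 - 485157) = -226/(-434532) = -226*(-1/434532) = 113/217266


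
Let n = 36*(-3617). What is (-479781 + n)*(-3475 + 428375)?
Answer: -259186025700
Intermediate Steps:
n = -130212
(-479781 + n)*(-3475 + 428375) = (-479781 - 130212)*(-3475 + 428375) = -609993*424900 = -259186025700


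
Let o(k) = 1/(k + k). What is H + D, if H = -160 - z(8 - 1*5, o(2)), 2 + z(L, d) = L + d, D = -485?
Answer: -2585/4 ≈ -646.25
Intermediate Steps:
o(k) = 1/(2*k)
z(L, d) = -2 + L + d (z(L, d) = -2 + (L + d) = -2 + L + d)
H = -645/4 (H = -160 - (-2 + (8 - 1*5) + (½)/2) = -160 - (-2 + (8 - 5) + (½)*(½)) = -160 - (-2 + 3 + ¼) = -160 - 1*5/4 = -160 - 5/4 = -645/4 ≈ -161.25)
H + D = -645/4 - 485 = -2585/4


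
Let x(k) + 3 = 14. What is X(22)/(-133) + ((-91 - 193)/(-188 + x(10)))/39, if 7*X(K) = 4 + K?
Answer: 84926/6426693 ≈ 0.013215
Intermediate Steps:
x(k) = 11 (x(k) = -3 + 14 = 11)
X(K) = 4/7 + K/7 (X(K) = (4 + K)/7 = 4/7 + K/7)
X(22)/(-133) + ((-91 - 193)/(-188 + x(10)))/39 = (4/7 + (1/7)*22)/(-133) + ((-91 - 193)/(-188 + 11))/39 = (4/7 + 22/7)*(-1/133) - 284/(-177)*(1/39) = (26/7)*(-1/133) - 284*(-1/177)*(1/39) = -26/931 + (284/177)*(1/39) = -26/931 + 284/6903 = 84926/6426693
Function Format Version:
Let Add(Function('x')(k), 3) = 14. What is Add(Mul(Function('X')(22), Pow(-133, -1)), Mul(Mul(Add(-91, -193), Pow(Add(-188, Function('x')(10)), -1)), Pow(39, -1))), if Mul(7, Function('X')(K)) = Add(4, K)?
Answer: Rational(84926, 6426693) ≈ 0.013215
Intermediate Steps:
Function('x')(k) = 11 (Function('x')(k) = Add(-3, 14) = 11)
Function('X')(K) = Add(Rational(4, 7), Mul(Rational(1, 7), K)) (Function('X')(K) = Mul(Rational(1, 7), Add(4, K)) = Add(Rational(4, 7), Mul(Rational(1, 7), K)))
Add(Mul(Function('X')(22), Pow(-133, -1)), Mul(Mul(Add(-91, -193), Pow(Add(-188, Function('x')(10)), -1)), Pow(39, -1))) = Add(Mul(Add(Rational(4, 7), Mul(Rational(1, 7), 22)), Pow(-133, -1)), Mul(Mul(Add(-91, -193), Pow(Add(-188, 11), -1)), Pow(39, -1))) = Add(Mul(Add(Rational(4, 7), Rational(22, 7)), Rational(-1, 133)), Mul(Mul(-284, Pow(-177, -1)), Rational(1, 39))) = Add(Mul(Rational(26, 7), Rational(-1, 133)), Mul(Mul(-284, Rational(-1, 177)), Rational(1, 39))) = Add(Rational(-26, 931), Mul(Rational(284, 177), Rational(1, 39))) = Add(Rational(-26, 931), Rational(284, 6903)) = Rational(84926, 6426693)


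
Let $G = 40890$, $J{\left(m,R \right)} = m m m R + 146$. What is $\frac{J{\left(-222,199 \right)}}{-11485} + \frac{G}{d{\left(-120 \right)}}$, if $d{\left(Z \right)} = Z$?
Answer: $\frac{8693419569}{45940} \approx 1.8923 \cdot 10^{5}$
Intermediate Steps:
$J{\left(m,R \right)} = 146 + R m^{3}$ ($J{\left(m,R \right)} = m^{2} m R + 146 = m^{3} R + 146 = R m^{3} + 146 = 146 + R m^{3}$)
$\frac{J{\left(-222,199 \right)}}{-11485} + \frac{G}{d{\left(-120 \right)}} = \frac{146 + 199 \left(-222\right)^{3}}{-11485} + \frac{40890}{-120} = \left(146 + 199 \left(-10941048\right)\right) \left(- \frac{1}{11485}\right) + 40890 \left(- \frac{1}{120}\right) = \left(146 - 2177268552\right) \left(- \frac{1}{11485}\right) - \frac{1363}{4} = \left(-2177268406\right) \left(- \frac{1}{11485}\right) - \frac{1363}{4} = \frac{2177268406}{11485} - \frac{1363}{4} = \frac{8693419569}{45940}$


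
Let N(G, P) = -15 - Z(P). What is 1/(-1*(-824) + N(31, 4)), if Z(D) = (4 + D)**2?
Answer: 1/745 ≈ 0.0013423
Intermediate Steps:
N(G, P) = -15 - (4 + P)**2
1/(-1*(-824) + N(31, 4)) = 1/(-1*(-824) + (-15 - (4 + 4)**2)) = 1/(824 + (-15 - 1*8**2)) = 1/(824 + (-15 - 1*64)) = 1/(824 + (-15 - 64)) = 1/(824 - 79) = 1/745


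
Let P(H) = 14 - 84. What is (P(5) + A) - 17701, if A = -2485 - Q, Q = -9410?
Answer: -10846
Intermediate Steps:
P(H) = -70
A = 6925 (A = -2485 - 1*(-9410) = -2485 + 9410 = 6925)
(P(5) + A) - 17701 = (-70 + 6925) - 17701 = 6855 - 17701 = -10846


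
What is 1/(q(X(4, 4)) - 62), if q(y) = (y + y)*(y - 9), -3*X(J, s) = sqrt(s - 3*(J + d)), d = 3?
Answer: -9*I/(54*sqrt(17) + 592*I) ≈ -0.013319 - 0.0050091*I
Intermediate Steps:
X(J, s) = -sqrt(-9 + s - 3*J)/3 (X(J, s) = -sqrt(s - 3*(J + 3))/3 = -sqrt(s - 3*(3 + J))/3 = -sqrt(s + (-9 - 3*J))/3 = -sqrt(-9 + s - 3*J)/3)
q(y) = 2*y*(-9 + y) (q(y) = (2*y)*(-9 + y) = 2*y*(-9 + y))
1/(q(X(4, 4)) - 62) = 1/(2*(-sqrt(-9 + 4 - 3*4)/3)*(-9 - sqrt(-9 + 4 - 3*4)/3) - 62) = 1/(2*(-sqrt(-9 + 4 - 12)/3)*(-9 - sqrt(-9 + 4 - 12)/3) - 62) = 1/(2*(-I*sqrt(17)/3)*(-9 - I*sqrt(17)/3) - 62) = 1/(-2*I*sqrt(17)*(-9 - I*sqrt(17)/3)/3 - 62) = 1/(-62 - 2*I*sqrt(17)*(-9 - I*sqrt(17)/3)/3)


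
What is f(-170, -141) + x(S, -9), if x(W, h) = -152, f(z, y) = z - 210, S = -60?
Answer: -532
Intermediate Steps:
f(z, y) = -210 + z
f(-170, -141) + x(S, -9) = (-210 - 170) - 152 = -380 - 152 = -532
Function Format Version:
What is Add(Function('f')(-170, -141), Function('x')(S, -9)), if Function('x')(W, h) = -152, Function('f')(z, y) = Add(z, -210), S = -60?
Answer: -532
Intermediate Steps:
Function('f')(z, y) = Add(-210, z)
Add(Function('f')(-170, -141), Function('x')(S, -9)) = Add(Add(-210, -170), -152) = Add(-380, -152) = -532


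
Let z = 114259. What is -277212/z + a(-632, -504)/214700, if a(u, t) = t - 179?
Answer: -59595455297/24531407300 ≈ -2.4294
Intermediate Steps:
a(u, t) = -179 + t
-277212/z + a(-632, -504)/214700 = -277212/114259 + (-179 - 504)/214700 = -277212*1/114259 - 683*1/214700 = -277212/114259 - 683/214700 = -59595455297/24531407300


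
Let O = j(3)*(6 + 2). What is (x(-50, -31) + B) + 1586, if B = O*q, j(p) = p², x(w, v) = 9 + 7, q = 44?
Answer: 4770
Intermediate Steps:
x(w, v) = 16
O = 72 (O = 3²*(6 + 2) = 9*8 = 72)
B = 3168 (B = 72*44 = 3168)
(x(-50, -31) + B) + 1586 = (16 + 3168) + 1586 = 3184 + 1586 = 4770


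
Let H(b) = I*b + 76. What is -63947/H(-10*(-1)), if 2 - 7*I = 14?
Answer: -447629/412 ≈ -1086.5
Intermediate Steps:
I = -12/7 (I = 2/7 - 1/7*14 = 2/7 - 2 = -12/7 ≈ -1.7143)
H(b) = 76 - 12*b/7 (H(b) = -12*b/7 + 76 = 76 - 12*b/7)
-63947/H(-10*(-1)) = -63947/(76 - (-120)*(-1)/7) = -63947/(76 - 12/7*10) = -63947/(76 - 120/7) = -63947/412/7 = -63947*7/412 = -447629/412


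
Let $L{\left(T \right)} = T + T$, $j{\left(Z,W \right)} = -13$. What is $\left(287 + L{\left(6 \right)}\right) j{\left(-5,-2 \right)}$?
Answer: $-3887$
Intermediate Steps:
$L{\left(T \right)} = 2 T$
$\left(287 + L{\left(6 \right)}\right) j{\left(-5,-2 \right)} = \left(287 + 2 \cdot 6\right) \left(-13\right) = \left(287 + 12\right) \left(-13\right) = 299 \left(-13\right) = -3887$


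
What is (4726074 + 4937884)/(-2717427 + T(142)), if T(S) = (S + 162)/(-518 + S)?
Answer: -454206026/127719107 ≈ -3.5563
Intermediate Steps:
T(S) = (162 + S)/(-518 + S)
(4726074 + 4937884)/(-2717427 + T(142)) = (4726074 + 4937884)/(-2717427 + (162 + 142)/(-518 + 142)) = 9663958/(-2717427 + 304/(-376)) = 9663958/(-2717427 - 1/376*304) = 9663958/(-2717427 - 38/47) = 9663958/(-127719107/47) = 9663958*(-47/127719107) = -454206026/127719107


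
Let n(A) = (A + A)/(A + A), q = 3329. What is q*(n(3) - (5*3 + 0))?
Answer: -46606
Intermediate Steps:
n(A) = 1 (n(A) = (2*A)/((2*A)) = (2*A)*(1/(2*A)) = 1)
q*(n(3) - (5*3 + 0)) = 3329*(1 - (5*3 + 0)) = 3329*(1 - (15 + 0)) = 3329*(1 - 1*15) = 3329*(1 - 15) = 3329*(-14) = -46606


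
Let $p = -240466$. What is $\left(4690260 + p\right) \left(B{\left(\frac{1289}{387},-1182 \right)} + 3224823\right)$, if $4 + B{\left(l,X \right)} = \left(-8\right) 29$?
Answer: $14348747885078$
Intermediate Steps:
$B{\left(l,X \right)} = -236$ ($B{\left(l,X \right)} = -4 - 232 = -236$)
$\left(4690260 + p\right) \left(B{\left(\frac{1289}{387},-1182 \right)} + 3224823\right) = \left(4690260 - 240466\right) \left(-236 + 3224823\right) = 4449794 \cdot 3224587 = 14348747885078$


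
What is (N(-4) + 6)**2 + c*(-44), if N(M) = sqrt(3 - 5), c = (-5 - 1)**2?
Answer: -1550 + 12*I*sqrt(2) ≈ -1550.0 + 16.971*I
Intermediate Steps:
c = 36 (c = (-6)**2 = 36)
N(M) = I*sqrt(2) (N(M) = sqrt(-2) = I*sqrt(2))
(N(-4) + 6)**2 + c*(-44) = (I*sqrt(2) + 6)**2 + 36*(-44) = (6 + I*sqrt(2))**2 - 1584 = -1584 + (6 + I*sqrt(2))**2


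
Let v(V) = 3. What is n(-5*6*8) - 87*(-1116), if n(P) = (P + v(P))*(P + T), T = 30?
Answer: 146862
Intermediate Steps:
n(P) = (3 + P)*(30 + P) (n(P) = (P + 3)*(P + 30) = (3 + P)*(30 + P))
n(-5*6*8) - 87*(-1116) = (90 + (-5*6*8)**2 + 33*(-5*6*8)) - 87*(-1116) = (90 + (-30*8)**2 + 33*(-30*8)) + 97092 = (90 + (-240)**2 + 33*(-240)) + 97092 = (90 + 57600 - 7920) + 97092 = 49770 + 97092 = 146862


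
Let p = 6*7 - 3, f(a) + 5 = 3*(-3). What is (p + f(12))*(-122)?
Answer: -3050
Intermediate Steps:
f(a) = -14 (f(a) = -5 + 3*(-3) = -5 - 9 = -14)
p = 39 (p = 42 - 3 = 39)
(p + f(12))*(-122) = (39 - 14)*(-122) = 25*(-122) = -3050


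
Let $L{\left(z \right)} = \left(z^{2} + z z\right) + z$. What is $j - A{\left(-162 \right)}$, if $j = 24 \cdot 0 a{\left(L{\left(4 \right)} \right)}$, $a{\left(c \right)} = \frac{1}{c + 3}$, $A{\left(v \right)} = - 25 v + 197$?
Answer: $-4247$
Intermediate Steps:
$A{\left(v \right)} = 197 - 25 v$
$L{\left(z \right)} = z + 2 z^{2}$ ($L{\left(z \right)} = \left(z^{2} + z^{2}\right) + z = 2 z^{2} + z = z + 2 z^{2}$)
$a{\left(c \right)} = \frac{1}{3 + c}$
$j = 0$ ($j = \frac{24 \cdot 0}{3 + 4 \left(1 + 2 \cdot 4\right)} = \frac{0}{3 + 4 \left(1 + 8\right)} = \frac{0}{3 + 4 \cdot 9} = \frac{0}{3 + 36} = \frac{0}{39} = 0 \cdot \frac{1}{39} = 0$)
$j - A{\left(-162 \right)} = 0 - \left(197 - -4050\right) = 0 - \left(197 + 4050\right) = 0 - 4247 = -4247$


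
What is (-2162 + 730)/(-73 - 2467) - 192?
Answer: -121562/635 ≈ -191.44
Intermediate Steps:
(-2162 + 730)/(-73 - 2467) - 192 = -1432/(-2540) - 192 = -1432*(-1/2540) - 192 = 358/635 - 192 = -121562/635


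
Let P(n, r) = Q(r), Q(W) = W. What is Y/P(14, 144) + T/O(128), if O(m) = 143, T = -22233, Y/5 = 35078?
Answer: 10939609/10296 ≈ 1062.5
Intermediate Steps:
Y = 175390 (Y = 5*35078 = 175390)
P(n, r) = r
Y/P(14, 144) + T/O(128) = 175390/144 - 22233/143 = 175390*(1/144) - 22233*1/143 = 87695/72 - 22233/143 = 10939609/10296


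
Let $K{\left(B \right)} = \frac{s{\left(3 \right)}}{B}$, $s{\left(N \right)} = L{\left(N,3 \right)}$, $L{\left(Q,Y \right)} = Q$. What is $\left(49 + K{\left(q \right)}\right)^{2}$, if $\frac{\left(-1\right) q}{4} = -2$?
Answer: $\frac{156025}{64} \approx 2437.9$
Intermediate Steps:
$q = 8$ ($q = \left(-4\right) \left(-2\right) = 8$)
$s{\left(N \right)} = N$
$K{\left(B \right)} = \frac{3}{B}$
$\left(49 + K{\left(q \right)}\right)^{2} = \left(49 + \frac{3}{8}\right)^{2} = \left(\frac{395}{8}\right)^{2} = \frac{156025}{64}$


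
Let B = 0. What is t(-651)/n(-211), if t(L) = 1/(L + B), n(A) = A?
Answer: 1/137361 ≈ 7.2801e-6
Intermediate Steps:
t(L) = 1/L (t(L) = 1/(L + 0) = 1/L)
t(-651)/n(-211) = 1/(-651*(-211)) = -1/651*(-1/211) = 1/137361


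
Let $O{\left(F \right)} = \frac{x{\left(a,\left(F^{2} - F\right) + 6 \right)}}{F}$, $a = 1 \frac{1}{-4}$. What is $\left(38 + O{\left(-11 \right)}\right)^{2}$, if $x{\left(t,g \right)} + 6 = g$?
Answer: $676$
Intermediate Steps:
$a = - \frac{1}{4}$ ($a = 1 \left(- \frac{1}{4}\right) = - \frac{1}{4} \approx -0.25$)
$x{\left(t,g \right)} = -6 + g$
$O{\left(F \right)} = \frac{F^{2} - F}{F}$ ($O{\left(F \right)} = \frac{-6 + \left(\left(F^{2} - F\right) + 6\right)}{F} = \frac{-6 + \left(6 + F^{2} - F\right)}{F} = \frac{F^{2} - F}{F}$)
$\left(38 + O{\left(-11 \right)}\right)^{2} = \left(38 - 12\right)^{2} = 26^{2} = 676$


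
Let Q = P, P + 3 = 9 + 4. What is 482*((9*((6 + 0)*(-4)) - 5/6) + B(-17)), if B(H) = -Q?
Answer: -328001/3 ≈ -1.0933e+5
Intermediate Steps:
P = 10 (P = -3 + (9 + 4) = -3 + 13 = 10)
Q = 10
B(H) = -10 (B(H) = -1*10 = -10)
482*((9*((6 + 0)*(-4)) - 5/6) + B(-17)) = 482*((9*((6 + 0)*(-4)) - 5/6) - 10) = 482*((9*(6*(-4)) - 5*⅙) - 10) = 482*((9*(-24) - ⅚) - 10) = 482*((-216 - ⅚) - 10) = 482*(-1301/6 - 10) = 482*(-1361/6) = -328001/3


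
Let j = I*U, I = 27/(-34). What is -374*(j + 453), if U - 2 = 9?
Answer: -166155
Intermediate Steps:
U = 11 (U = 2 + 9 = 11)
I = -27/34 (I = 27*(-1/34) = -27/34 ≈ -0.79412)
j = -297/34 (j = -27/34*11 = -297/34 ≈ -8.7353)
-374*(j + 453) = -374*(-297/34 + 453) = -374*15105/34 = -166155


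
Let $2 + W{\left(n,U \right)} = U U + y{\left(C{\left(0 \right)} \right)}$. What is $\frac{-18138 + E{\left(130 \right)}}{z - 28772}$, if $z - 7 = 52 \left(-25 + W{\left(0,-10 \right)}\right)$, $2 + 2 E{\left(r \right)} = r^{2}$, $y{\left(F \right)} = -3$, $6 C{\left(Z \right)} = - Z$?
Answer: $\frac{9689}{25125} \approx 0.38563$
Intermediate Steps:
$C{\left(Z \right)} = - \frac{Z}{6}$ ($C{\left(Z \right)} = \frac{\left(-1\right) Z}{6} = - \frac{Z}{6}$)
$E{\left(r \right)} = -1 + \frac{r^{2}}{2}$
$W{\left(n,U \right)} = -5 + U^{2}$ ($W{\left(n,U \right)} = -2 + \left(U U - 3\right) = -2 + \left(U^{2} - 3\right) = -2 + \left(-3 + U^{2}\right) = -5 + U^{2}$)
$z = 3647$ ($z = 7 + 52 \left(-25 - \left(5 - \left(-10\right)^{2}\right)\right) = 7 + 52 \left(-25 + \left(-5 + 100\right)\right) = 7 + 52 \left(-25 + 95\right) = 7 + 52 \cdot 70 = 7 + 3640 = 3647$)
$\frac{-18138 + E{\left(130 \right)}}{z - 28772} = \frac{-18138 - \left(1 - \frac{130^{2}}{2}\right)}{3647 - 28772} = \frac{-18138 + \left(-1 + \frac{1}{2} \cdot 16900\right)}{-25125} = \left(-18138 + \left(-1 + 8450\right)\right) \left(- \frac{1}{25125}\right) = \left(-18138 + 8449\right) \left(- \frac{1}{25125}\right) = \left(-9689\right) \left(- \frac{1}{25125}\right) = \frac{9689}{25125}$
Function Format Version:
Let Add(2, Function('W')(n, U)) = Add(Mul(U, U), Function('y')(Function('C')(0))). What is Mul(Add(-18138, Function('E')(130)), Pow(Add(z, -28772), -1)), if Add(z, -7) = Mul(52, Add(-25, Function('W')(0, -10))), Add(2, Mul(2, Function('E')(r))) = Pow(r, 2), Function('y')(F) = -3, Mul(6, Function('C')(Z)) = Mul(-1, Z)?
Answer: Rational(9689, 25125) ≈ 0.38563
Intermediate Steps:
Function('C')(Z) = Mul(Rational(-1, 6), Z) (Function('C')(Z) = Mul(Rational(1, 6), Mul(-1, Z)) = Mul(Rational(-1, 6), Z))
Function('E')(r) = Add(-1, Mul(Rational(1, 2), Pow(r, 2)))
Function('W')(n, U) = Add(-5, Pow(U, 2)) (Function('W')(n, U) = Add(-2, Add(Mul(U, U), -3)) = Add(-2, Add(Pow(U, 2), -3)) = Add(-2, Add(-3, Pow(U, 2))) = Add(-5, Pow(U, 2)))
z = 3647 (z = Add(7, Mul(52, Add(-25, Add(-5, Pow(-10, 2))))) = Add(7, Mul(52, Add(-25, Add(-5, 100)))) = Add(7, Mul(52, Add(-25, 95))) = Add(7, Mul(52, 70)) = Add(7, 3640) = 3647)
Mul(Add(-18138, Function('E')(130)), Pow(Add(z, -28772), -1)) = Mul(Add(-18138, Add(-1, Mul(Rational(1, 2), Pow(130, 2)))), Pow(Add(3647, -28772), -1)) = Mul(Add(-18138, Add(-1, Mul(Rational(1, 2), 16900))), Pow(-25125, -1)) = Mul(Add(-18138, Add(-1, 8450)), Rational(-1, 25125)) = Mul(Add(-18138, 8449), Rational(-1, 25125)) = Mul(-9689, Rational(-1, 25125)) = Rational(9689, 25125)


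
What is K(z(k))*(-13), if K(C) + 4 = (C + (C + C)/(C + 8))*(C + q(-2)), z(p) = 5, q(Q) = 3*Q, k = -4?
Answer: 127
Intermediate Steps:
K(C) = -4 + (-6 + C)*(C + 2*C/(8 + C)) (K(C) = -4 + (C + (C + C)/(C + 8))*(C + 3*(-2)) = -4 + (C + (2*C)/(8 + C))*(C - 6) = -4 + (C + 2*C/(8 + C))*(-6 + C) = -4 + (-6 + C)*(C + 2*C/(8 + C)))
K(z(k))*(-13) = ((-32 + 5³ - 64*5 + 4*5²)/(8 + 5))*(-13) = ((-32 + 125 - 320 + 4*25)/13)*(-13) = ((-32 + 125 - 320 + 100)/13)*(-13) = ((1/13)*(-127))*(-13) = -127/13*(-13) = 127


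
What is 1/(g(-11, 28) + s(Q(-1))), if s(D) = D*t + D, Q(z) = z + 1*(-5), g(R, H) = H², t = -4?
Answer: 1/802 ≈ 0.0012469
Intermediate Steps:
Q(z) = -5 + z (Q(z) = z - 5 = -5 + z)
s(D) = -3*D (s(D) = D*(-4) + D = -4*D + D = -3*D)
1/(g(-11, 28) + s(Q(-1))) = 1/(28² - 3*(-5 - 1)) = 1/(784 - 3*(-6)) = 1/(784 + 18) = 1/802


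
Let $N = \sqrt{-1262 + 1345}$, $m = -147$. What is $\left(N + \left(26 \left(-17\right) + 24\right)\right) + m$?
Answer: $-565 + \sqrt{83} \approx -555.89$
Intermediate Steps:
$N = \sqrt{83} \approx 9.1104$
$\left(N + \left(26 \left(-17\right) + 24\right)\right) + m = \left(\sqrt{83} + \left(26 \left(-17\right) + 24\right)\right) - 147 = \left(\sqrt{83} + \left(-442 + 24\right)\right) - 147 = \left(\sqrt{83} - 418\right) - 147 = \left(-418 + \sqrt{83}\right) - 147 = -565 + \sqrt{83}$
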